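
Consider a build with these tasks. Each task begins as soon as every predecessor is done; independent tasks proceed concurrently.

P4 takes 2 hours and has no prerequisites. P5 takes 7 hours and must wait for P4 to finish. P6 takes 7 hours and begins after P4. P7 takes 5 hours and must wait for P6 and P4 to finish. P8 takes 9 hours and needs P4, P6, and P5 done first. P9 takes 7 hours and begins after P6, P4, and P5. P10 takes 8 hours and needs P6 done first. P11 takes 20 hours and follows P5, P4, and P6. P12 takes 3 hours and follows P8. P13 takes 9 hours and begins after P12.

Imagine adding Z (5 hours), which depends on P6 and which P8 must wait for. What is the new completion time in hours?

Originally the job takes 30 hours.
With Z inserted, P8 now waits for max(P4, P6, P5, Z).
New critical path: P4→P6→Z→P8→P12→P13 = 2+7+5+9+3+9 = 35 ⇒ 35 hours.

35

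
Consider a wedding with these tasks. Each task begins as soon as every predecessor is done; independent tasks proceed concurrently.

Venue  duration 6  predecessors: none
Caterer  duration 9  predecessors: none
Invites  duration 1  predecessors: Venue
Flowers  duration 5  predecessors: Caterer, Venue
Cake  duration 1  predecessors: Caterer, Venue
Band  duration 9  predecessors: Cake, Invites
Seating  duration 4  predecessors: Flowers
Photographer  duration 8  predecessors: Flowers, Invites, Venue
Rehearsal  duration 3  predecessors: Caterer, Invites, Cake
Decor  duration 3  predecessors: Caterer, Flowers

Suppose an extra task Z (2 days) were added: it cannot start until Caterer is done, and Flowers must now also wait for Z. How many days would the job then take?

Originally the job takes 22 days.
With Z inserted, Flowers now waits for max(Caterer, Venue, Z).
New critical path: Caterer→Z→Flowers→Photographer = 9+2+5+8 = 24 ⇒ 24 days.

24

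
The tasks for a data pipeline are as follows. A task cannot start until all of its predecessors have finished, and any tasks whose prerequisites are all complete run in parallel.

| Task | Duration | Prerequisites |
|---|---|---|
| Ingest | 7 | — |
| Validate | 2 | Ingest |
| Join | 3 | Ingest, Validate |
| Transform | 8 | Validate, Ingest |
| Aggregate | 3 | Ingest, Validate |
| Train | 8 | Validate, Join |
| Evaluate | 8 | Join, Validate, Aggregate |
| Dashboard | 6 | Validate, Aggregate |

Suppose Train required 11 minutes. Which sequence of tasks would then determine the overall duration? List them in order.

Critical path before the change: Ingest→Validate→Join→Train = 7+2+3+8 = 20 giving 20 minutes.
Since Train is critical, the +3 change carries straight to that chain (now 23 minutes).
The critical path is still Ingest→Validate→Join→Train; finish is now 23 minutes.

Ingest, Validate, Join, Train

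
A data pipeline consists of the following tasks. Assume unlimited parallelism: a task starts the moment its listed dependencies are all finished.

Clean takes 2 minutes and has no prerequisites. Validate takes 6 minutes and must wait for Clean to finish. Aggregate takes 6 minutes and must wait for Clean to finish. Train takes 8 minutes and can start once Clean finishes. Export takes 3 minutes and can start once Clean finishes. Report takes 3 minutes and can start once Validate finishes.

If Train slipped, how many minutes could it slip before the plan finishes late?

1

Clean→Validate→Report = 2+6+3 = 11 sets the makespan at 11 minutes.
Train finishes as early as 10 and must finish by 11.
So Train can slip 11 − 10 = 1 minute.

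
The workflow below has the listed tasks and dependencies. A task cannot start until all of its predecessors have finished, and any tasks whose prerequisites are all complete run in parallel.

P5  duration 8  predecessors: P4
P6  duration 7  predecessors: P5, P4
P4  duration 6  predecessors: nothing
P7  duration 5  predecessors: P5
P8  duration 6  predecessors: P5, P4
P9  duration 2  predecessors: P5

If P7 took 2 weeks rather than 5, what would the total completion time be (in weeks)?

Baseline: P4→P5→P6 = 6+8+7 = 21 → 21 weeks.
P7 is off the critical path — its longest chain is 19 weeks, giving 2 of slack.
No other chain overtakes it, so the finish is 21 weeks.

21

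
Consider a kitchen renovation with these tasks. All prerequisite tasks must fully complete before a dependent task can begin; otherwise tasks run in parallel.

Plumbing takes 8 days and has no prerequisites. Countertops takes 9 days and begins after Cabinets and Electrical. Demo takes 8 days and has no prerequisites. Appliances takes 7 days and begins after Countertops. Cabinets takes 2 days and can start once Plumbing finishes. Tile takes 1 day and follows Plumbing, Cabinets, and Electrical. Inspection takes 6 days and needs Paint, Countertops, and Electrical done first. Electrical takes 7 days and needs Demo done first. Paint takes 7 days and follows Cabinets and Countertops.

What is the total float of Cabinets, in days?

5

Critical path: Demo→Electrical→Countertops→Paint→Inspection = 8+7+9+7+6 = 37, so the finish is 37 days.
The longest chain containing Cabinets totals 32 days.
So Cabinets can slip 15 − 10 = 5 days.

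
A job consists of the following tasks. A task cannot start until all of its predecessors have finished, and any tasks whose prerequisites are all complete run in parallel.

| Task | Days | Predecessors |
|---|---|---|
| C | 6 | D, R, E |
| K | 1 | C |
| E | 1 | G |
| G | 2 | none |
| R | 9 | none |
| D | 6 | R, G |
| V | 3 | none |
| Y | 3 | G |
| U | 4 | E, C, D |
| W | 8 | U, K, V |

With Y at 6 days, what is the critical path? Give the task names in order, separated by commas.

R, D, C, U, W

The binding path is R→D→C→U→W = 9+6+6+4+8 = 33; finish at 33 days.
The longest path through Y is only 5 days, so Y has float 28.
No other chain overtakes it, so the finish is 33 days.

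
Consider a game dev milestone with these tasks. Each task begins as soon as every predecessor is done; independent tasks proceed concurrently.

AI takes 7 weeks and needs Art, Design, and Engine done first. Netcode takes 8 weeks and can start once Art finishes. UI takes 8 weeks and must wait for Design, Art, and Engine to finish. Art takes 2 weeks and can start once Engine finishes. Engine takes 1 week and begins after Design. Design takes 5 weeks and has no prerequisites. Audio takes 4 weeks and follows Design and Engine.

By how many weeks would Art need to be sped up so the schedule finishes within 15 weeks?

1

Current finish: 16 weeks; target: 15.
Art is on every critical path, so each week cut from Art cuts the finish by one (this holds down to a finish of 15).
Need 16 − 15 = 1 week off Art → Art becomes 1 week, finish becomes 15.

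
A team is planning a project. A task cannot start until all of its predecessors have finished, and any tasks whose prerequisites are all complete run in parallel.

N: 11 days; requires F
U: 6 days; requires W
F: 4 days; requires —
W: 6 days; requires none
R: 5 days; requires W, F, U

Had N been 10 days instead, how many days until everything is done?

As given, the longest chain is W→U→R = 6+6+5 = 17, so the finish is 17 days.
N has 2 days of float (longest path through it is 15).
No other chain overtakes it, so the finish is 17 days.

17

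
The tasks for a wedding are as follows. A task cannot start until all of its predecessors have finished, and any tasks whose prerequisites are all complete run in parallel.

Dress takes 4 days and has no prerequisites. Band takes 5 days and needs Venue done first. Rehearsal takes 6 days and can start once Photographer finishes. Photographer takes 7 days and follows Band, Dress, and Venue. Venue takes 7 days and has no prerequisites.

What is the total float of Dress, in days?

Critical path: Venue→Band→Photographer→Rehearsal = 7+5+7+6 = 25, so the finish is 25 days.
Longest path through Dress: 17 days (earliest finish 4, latest finish 12).
Slack of Dress = 8 − 0 = 8 days.

8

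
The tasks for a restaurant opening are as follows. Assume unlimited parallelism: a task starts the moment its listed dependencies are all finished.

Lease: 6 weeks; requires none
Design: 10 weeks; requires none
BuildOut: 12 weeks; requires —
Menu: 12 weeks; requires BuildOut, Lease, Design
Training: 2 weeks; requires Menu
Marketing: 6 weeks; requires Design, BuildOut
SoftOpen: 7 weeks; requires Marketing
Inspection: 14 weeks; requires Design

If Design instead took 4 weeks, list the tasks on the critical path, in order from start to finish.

BuildOut, Menu, Training

Critical path before the change: BuildOut→Menu→Training = 12+12+2 = 26 giving 26 weeks.
The longest path through Design is only 24 weeks, so Design has float 2.
That remains the longest chain; total 26 weeks.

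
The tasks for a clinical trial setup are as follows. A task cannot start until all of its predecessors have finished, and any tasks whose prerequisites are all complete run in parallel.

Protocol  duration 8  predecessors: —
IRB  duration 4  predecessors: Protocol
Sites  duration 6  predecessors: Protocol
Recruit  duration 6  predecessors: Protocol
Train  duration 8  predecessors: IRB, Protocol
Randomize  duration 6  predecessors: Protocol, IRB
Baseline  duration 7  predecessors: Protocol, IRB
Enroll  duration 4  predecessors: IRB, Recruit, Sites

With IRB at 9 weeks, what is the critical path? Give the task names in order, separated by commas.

Protocol, IRB, Train

Baseline: Protocol→IRB→Train = 8+4+8 = 20 → 20 weeks.
IRB is on the critical path; changing it to 9 makes that path 25 weeks.
That remains the longest chain; total 25 weeks.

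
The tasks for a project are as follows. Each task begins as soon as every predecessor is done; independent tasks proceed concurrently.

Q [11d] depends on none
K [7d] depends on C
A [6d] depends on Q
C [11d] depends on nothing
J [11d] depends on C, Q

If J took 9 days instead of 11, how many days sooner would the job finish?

2

The binding path is C→J = 11+11 = 22; finish at 22 days.
J is on the critical path; changing it to 9 makes that path 20 days.
The critical path is still C→J; finish is now 20 days.
Change in finish: 20 − 22 = -2 days.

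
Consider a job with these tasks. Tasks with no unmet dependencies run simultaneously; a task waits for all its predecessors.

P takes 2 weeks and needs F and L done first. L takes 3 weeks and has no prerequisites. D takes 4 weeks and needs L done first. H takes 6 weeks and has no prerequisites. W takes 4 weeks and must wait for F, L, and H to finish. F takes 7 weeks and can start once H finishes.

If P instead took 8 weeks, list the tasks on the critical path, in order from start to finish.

H, F, P

The binding path is H→F→W = 6+7+4 = 17; finish at 17 weeks.
P has 2 weeks of float (longest path through it is 15).
The binding chain switches to H→F→P = 6+7+8 = 21; finish 21 weeks.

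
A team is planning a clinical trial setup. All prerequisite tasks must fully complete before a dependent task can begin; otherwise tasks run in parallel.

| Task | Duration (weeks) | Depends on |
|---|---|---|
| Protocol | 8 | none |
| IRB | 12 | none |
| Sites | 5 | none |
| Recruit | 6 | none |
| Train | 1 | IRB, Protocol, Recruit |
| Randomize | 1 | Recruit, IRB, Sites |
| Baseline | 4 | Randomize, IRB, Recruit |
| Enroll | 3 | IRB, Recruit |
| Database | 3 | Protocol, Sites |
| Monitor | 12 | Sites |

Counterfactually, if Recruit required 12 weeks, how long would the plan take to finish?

Actual critical path: IRB→Randomize→Baseline = 12+1+4 = 17 ⇒ 17 weeks.
Recruit has 6 weeks of float (longest path through it is 11).
The critical path is still IRB→Randomize→Baseline; finish is now 17 weeks.

17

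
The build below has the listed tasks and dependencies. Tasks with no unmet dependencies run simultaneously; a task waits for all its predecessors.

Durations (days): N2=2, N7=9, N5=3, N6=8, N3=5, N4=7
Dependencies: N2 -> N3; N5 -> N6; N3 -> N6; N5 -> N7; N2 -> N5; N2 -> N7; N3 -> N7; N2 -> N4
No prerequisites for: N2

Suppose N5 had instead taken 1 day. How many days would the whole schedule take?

Actual critical path: N2→N3→N7 = 2+5+9 = 16 ⇒ 16 days.
N5 is off the critical path — its longest chain is 14 days, giving 2 of slack.
That remains the longest chain; total 16 days.

16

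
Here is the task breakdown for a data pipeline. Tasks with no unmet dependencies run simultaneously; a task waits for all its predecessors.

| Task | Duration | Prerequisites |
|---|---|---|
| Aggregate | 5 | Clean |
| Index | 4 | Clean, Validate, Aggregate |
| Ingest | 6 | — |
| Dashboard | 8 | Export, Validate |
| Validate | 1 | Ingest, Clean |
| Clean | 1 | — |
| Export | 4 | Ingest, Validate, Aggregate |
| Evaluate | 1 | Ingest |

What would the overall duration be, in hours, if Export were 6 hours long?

Critical path before the change: Ingest→Validate→Export→Dashboard = 6+1+4+8 = 19 giving 19 hours.
Since Export is critical, the +2 change carries straight to that chain (now 21 hours).
No other chain overtakes it, so the finish is 21 hours.

21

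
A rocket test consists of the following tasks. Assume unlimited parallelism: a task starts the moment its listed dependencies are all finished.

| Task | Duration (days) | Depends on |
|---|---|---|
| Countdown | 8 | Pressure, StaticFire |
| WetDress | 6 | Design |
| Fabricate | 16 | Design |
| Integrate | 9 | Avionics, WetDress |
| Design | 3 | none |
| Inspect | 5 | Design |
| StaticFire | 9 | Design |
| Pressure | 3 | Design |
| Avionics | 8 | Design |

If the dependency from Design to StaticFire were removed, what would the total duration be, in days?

20

Original critical path: Design→Avionics→Integrate = 3+8+9 = 20 ⇒ 20 days.
Without Design→StaticFire, StaticFire's earliest start moves from 3 to 0.
New critical path: Design→Avionics→Integrate = 3+8+9 = 20 ⇒ 20 days.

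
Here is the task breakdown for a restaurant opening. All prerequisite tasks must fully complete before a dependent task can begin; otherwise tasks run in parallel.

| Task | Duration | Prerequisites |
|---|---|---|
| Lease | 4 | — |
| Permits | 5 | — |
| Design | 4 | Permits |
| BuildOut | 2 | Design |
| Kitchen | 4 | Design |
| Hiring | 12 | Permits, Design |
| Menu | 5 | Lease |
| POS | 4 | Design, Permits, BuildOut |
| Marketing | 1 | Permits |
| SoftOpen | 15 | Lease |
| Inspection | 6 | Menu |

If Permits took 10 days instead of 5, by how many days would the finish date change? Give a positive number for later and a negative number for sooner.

5

Baseline: Permits→Design→Hiring = 5+4+12 = 21 → 21 days.
Since Permits is critical, the +5 change carries straight to that chain (now 26 days).
The critical path is still Permits→Design→Hiring; finish is now 26 days.
Change in finish: 26 − 21 = +5 days.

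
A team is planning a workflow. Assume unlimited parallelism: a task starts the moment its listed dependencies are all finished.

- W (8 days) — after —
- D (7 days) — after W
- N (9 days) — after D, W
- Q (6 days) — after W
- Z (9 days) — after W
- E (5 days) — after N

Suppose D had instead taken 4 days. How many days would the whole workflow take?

Baseline: W→D→N→E = 8+7+9+5 = 29 → 29 days.
D lies on that path, so at 4 days the path becomes 26 days.
That remains the longest chain; total 26 days.

26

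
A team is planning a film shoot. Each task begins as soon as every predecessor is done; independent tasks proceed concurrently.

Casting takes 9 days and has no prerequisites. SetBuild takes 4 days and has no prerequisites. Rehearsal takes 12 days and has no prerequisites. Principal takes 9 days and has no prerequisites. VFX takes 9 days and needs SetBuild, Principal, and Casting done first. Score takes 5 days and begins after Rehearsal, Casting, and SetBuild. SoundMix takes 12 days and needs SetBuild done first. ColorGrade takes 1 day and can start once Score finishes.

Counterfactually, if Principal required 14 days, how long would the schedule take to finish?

23

The binding path is Principal→VFX = 9+9 = 18; finish at 18 days.
Principal lies on that path, so at 14 days the path becomes 23 days.
That remains the longest chain; total 23 days.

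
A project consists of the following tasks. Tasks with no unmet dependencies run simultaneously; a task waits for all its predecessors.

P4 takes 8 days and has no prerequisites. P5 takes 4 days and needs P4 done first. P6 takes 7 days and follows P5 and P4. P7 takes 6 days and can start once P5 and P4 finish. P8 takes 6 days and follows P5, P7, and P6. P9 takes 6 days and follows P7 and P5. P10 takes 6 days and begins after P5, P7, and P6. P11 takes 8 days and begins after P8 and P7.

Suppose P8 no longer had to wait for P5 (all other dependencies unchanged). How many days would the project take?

33

Original critical path: P4→P5→P6→P8→P11 = 8+4+7+6+8 = 33 ⇒ 33 days.
Dropping P5→P8 doesn't change P8's earliest start (19); another predecessor still binds.
The longest chain is now P4→P5→P6→P8→P11 = 8+4+7+6+8 = 33, so the project takes 33 days.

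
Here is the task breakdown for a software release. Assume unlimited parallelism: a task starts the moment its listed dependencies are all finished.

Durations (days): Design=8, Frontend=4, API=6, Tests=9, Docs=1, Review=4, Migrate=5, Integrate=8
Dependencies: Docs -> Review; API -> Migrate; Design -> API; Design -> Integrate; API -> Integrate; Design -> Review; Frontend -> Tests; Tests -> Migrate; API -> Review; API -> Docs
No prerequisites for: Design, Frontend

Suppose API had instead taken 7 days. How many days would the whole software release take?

Critical path before the change: Design→API→Integrate = 8+6+8 = 22 giving 22 days.
Since API is critical, the +1 change carries straight to that chain (now 23 days).
No other chain overtakes it, so the finish is 23 days.

23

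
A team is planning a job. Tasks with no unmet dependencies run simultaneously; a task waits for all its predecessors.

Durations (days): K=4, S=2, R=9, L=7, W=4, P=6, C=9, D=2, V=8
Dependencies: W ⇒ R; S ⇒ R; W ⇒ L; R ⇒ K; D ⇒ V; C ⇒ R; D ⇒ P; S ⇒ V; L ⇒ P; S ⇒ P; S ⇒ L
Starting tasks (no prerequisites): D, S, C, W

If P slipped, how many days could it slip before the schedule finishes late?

5

C→R→K = 9+9+4 = 22 sets the makespan at 22 days.
P finishes as early as 17 and must finish by 22.
So P can slip 22 − 17 = 5 days.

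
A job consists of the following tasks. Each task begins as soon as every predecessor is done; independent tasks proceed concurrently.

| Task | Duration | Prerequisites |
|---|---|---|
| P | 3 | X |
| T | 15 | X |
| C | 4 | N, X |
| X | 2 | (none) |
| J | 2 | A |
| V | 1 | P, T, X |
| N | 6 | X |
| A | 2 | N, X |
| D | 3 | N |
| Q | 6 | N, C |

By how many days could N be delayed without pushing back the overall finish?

Critical path: X→N→C→Q = 2+6+4+6 = 18, so the finish is 18 days.
Longest path through N: 18 days (earliest finish 8, latest finish 8).
So N can slip 8 − 8 = 0 days.

0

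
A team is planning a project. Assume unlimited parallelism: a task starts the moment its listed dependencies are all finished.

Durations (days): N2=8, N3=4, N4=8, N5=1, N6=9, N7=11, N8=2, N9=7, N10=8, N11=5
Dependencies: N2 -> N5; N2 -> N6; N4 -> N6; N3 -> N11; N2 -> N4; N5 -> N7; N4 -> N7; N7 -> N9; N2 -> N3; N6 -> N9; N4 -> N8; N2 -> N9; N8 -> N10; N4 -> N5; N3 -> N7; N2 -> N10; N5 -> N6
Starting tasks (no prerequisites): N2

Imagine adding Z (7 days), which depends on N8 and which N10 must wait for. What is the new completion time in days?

Originally the project takes 35 days.
With Z inserted, N10 now waits for max(N8, N2, Z).
New critical path: N2→N4→N5→N7→N9 = 8+8+1+11+7 = 35 ⇒ 35 days.

35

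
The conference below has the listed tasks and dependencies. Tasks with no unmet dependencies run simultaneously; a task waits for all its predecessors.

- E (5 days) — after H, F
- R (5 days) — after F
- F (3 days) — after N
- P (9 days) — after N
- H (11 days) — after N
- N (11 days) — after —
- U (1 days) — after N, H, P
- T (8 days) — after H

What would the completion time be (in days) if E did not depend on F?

With the dependency in place, N→H→T = 11+11+8 = 30 sets the finish at 30 days.
Dropping F→E doesn't change E's earliest start (22); another predecessor still binds.
The longest chain is now N→H→T = 11+11+8 = 30, so the job takes 30 days.

30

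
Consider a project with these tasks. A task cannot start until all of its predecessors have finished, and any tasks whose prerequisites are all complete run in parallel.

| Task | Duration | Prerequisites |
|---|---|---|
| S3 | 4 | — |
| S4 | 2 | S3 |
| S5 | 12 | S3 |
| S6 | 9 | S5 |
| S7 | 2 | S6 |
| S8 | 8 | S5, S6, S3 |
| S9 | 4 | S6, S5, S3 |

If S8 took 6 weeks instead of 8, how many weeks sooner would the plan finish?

Baseline: S3→S5→S6→S8 = 4+12+9+8 = 33 → 33 weeks.
Since S8 is critical, the -2 change carries straight to that chain (now 31 weeks).
That remains the longest chain; total 31 weeks.
Change in finish: 31 − 33 = -2 weeks.

2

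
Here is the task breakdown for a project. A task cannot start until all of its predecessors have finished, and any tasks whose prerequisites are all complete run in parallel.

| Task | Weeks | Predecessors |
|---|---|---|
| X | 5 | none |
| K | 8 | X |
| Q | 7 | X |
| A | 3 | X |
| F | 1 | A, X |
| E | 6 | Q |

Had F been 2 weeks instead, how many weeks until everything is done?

18

The binding path is X→Q→E = 5+7+6 = 18; finish at 18 weeks.
F is off the critical path — its longest chain is 9 weeks, giving 9 of slack.
No other chain overtakes it, so the finish is 18 weeks.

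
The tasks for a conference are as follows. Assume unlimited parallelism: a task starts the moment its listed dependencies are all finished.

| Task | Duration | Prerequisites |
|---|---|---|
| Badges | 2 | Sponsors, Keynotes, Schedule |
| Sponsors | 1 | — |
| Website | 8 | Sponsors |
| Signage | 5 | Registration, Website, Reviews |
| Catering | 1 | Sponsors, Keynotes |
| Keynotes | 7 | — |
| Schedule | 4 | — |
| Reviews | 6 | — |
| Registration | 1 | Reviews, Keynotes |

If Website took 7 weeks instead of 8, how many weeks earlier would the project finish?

The binding path is Sponsors→Website→Signage = 1+8+5 = 14; finish at 14 weeks.
Since Website is critical, the -1 change carries straight to that chain (now 13 weeks).
The binding chain switches to Keynotes→Registration→Signage = 7+1+5 = 13; finish 13 weeks.
Change in finish: 13 − 14 = -1 weeks.

1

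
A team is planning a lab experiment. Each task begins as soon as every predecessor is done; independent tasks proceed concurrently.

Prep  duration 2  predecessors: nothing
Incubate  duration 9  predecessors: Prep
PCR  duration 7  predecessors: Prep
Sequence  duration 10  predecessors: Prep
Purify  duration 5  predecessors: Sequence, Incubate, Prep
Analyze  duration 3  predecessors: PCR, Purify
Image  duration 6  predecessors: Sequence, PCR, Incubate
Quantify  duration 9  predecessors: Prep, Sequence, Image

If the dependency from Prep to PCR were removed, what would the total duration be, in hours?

Before: longest chain Prep→Sequence→Image→Quantify = 2+10+6+9 = 27, finish 27.
Without Prep→PCR, PCR's earliest start moves from 2 to 0.
The longest chain is now Prep→Sequence→Image→Quantify = 2+10+6+9 = 27, so the project takes 27 hours.

27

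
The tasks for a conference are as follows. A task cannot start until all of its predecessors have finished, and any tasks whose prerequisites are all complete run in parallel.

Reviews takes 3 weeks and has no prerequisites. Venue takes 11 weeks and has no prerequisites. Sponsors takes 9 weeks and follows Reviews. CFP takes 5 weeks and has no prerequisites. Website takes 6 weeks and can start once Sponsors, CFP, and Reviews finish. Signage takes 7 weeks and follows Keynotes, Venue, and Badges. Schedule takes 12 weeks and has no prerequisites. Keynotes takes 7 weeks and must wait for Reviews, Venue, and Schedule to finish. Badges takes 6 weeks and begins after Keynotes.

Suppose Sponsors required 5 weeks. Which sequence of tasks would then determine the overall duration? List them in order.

Critical path before the change: Schedule→Keynotes→Badges→Signage = 12+7+6+7 = 32 giving 32 weeks.
The longest path through Sponsors is only 18 weeks, so Sponsors has float 14.
That remains the longest chain; total 32 weeks.

Schedule, Keynotes, Badges, Signage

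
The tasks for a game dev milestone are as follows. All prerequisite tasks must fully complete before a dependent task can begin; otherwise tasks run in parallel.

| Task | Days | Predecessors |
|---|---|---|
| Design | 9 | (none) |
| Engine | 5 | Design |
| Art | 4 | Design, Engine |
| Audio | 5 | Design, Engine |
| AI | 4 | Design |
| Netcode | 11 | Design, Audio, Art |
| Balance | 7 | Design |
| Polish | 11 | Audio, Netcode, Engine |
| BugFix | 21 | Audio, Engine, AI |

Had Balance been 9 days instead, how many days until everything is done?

41

Actual critical path: Design→Engine→Audio→Netcode→Polish = 9+5+5+11+11 = 41 ⇒ 41 days.
The longest path through Balance is only 16 days, so Balance has float 25.
No other chain overtakes it, so the finish is 41 days.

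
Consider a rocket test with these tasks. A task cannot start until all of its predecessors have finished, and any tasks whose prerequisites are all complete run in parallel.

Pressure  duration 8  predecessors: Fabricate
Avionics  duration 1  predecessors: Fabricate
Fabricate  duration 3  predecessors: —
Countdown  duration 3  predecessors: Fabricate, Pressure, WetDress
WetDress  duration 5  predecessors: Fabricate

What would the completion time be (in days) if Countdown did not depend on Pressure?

11

Original critical path: Fabricate→Pressure→Countdown = 3+8+3 = 14 ⇒ 14 days.
Without Pressure→Countdown, Countdown's earliest start moves from 11 to 8.
New critical path: Fabricate→Pressure = 3+8 = 11 ⇒ 11 days.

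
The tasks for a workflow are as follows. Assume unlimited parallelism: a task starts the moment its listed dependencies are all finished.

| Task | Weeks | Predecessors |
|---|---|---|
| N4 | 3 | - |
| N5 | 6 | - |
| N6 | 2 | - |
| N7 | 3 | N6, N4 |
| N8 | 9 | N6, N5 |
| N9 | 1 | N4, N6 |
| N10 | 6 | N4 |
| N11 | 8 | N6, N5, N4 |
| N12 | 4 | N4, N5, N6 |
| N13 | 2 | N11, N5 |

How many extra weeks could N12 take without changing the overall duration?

N5→N11→N13 = 6+8+2 = 16 sets the makespan at 16 weeks.
Longest path through N12: 10 weeks (earliest finish 10, latest finish 16).
Slack of N12 = 12 − 6 = 6 weeks.

6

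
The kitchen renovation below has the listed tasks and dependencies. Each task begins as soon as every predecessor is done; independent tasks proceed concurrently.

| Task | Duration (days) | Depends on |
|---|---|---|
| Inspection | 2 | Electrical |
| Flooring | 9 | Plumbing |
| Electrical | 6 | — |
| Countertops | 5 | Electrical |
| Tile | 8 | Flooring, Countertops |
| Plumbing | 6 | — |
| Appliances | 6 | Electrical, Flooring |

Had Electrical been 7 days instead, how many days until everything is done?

Baseline: Plumbing→Flooring→Tile = 6+9+8 = 23 → 23 days.
Electrical has 4 days of float (longest path through it is 19).
The critical path is still Plumbing→Flooring→Tile; finish is now 23 days.

23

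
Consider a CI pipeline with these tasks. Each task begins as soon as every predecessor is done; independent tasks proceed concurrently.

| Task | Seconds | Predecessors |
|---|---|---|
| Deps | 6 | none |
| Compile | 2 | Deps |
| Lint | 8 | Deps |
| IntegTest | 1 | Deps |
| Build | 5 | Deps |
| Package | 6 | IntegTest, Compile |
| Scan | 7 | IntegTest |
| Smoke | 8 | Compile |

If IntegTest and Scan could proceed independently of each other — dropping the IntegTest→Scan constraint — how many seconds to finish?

Before: longest chain Deps→Compile→Smoke = 6+2+8 = 16, finish 16.
Without IntegTest→Scan, Scan's earliest start moves from 7 to 0.
After: Deps→Compile→Smoke = 6+2+8 = 16 → 16 seconds.

16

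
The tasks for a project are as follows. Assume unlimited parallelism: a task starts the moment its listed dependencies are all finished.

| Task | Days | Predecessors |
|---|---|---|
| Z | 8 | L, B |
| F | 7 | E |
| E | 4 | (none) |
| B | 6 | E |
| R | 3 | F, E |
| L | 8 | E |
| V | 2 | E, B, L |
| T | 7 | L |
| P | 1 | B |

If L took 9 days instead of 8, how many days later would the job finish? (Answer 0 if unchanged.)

As given, the longest chain is E→L→Z = 4+8+8 = 20, so the finish is 20 days.
L is on the critical path; changing it to 9 makes that path 21 days.
That remains the longest chain; total 21 days.
Change in finish: 21 − 20 = +1 days.

1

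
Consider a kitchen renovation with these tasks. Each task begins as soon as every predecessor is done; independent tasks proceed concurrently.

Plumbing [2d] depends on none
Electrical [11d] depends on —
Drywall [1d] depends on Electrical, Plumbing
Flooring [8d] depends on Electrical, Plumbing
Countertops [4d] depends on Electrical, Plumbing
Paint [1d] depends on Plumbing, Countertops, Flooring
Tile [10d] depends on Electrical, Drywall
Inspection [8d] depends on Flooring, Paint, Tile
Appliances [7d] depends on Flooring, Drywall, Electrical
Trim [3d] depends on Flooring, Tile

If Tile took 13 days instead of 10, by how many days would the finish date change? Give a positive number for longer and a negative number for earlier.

3

Actual critical path: Electrical→Drywall→Tile→Inspection = 11+1+10+8 = 30 ⇒ 30 days.
Since Tile is critical, the +3 change carries straight to that chain (now 33 days).
No other chain overtakes it, so the finish is 33 days.
Change in finish: 33 − 30 = +3 days.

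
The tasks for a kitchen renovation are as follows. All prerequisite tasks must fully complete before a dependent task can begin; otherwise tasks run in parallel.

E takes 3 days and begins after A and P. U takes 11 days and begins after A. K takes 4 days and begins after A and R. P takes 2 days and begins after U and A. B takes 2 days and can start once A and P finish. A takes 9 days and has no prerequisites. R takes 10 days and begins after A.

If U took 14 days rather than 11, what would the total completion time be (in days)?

Critical path before the change: A→U→P→E = 9+11+2+3 = 25 giving 25 days.
U is on the critical path; changing it to 14 makes that path 28 days.
The critical path is still A→U→P→E; finish is now 28 days.

28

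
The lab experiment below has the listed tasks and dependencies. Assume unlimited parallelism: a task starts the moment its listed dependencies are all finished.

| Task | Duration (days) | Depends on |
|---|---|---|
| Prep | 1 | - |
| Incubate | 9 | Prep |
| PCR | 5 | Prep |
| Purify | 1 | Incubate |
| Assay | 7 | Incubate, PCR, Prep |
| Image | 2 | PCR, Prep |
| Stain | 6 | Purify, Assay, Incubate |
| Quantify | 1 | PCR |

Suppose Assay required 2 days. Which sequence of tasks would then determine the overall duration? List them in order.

Prep, Incubate, Assay, Stain

Baseline: Prep→Incubate→Assay→Stain = 1+9+7+6 = 23 → 23 days.
Assay is on the critical path; changing it to 2 makes that path 18 days.
No other chain overtakes it, so the finish is 18 days.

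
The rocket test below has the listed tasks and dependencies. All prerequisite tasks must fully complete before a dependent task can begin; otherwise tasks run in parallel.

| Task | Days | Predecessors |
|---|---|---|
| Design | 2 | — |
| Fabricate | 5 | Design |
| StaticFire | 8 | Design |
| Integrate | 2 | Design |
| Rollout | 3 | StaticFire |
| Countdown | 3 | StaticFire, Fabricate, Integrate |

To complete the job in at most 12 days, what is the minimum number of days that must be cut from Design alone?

1

Current finish: 13 days; target: 12.
Design is on every critical path, so each day cut from Design cuts the finish by one (this holds down to a finish of 12).
Need 13 − 12 = 1 day off Design → Design becomes 1 day, finish becomes 12.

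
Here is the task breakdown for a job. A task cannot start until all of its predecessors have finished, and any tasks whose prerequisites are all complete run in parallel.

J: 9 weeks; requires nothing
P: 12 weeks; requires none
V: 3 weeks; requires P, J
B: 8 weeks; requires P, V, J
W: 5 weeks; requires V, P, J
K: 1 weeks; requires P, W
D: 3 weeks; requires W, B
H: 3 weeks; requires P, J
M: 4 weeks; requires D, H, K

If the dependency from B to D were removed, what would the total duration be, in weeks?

Original critical path: P→V→B→D→M = 12+3+8+3+4 = 30 ⇒ 30 weeks.
Without B→D, D's earliest start moves from 23 to 20.
After: P→V→W→D→M = 12+3+5+3+4 = 27 → 27 weeks.

27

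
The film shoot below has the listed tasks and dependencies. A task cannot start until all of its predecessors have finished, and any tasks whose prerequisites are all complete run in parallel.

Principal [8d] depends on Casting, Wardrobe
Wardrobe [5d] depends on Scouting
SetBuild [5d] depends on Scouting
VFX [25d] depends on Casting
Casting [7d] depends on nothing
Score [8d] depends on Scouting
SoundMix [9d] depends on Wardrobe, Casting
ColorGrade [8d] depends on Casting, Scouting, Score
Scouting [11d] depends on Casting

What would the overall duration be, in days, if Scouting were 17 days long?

40

Actual critical path: Casting→Scouting→Score→ColorGrade = 7+11+8+8 = 34 ⇒ 34 days.
Scouting is on the critical path; changing it to 17 makes that path 40 days.
The critical path is still Casting→Scouting→Score→ColorGrade; finish is now 40 days.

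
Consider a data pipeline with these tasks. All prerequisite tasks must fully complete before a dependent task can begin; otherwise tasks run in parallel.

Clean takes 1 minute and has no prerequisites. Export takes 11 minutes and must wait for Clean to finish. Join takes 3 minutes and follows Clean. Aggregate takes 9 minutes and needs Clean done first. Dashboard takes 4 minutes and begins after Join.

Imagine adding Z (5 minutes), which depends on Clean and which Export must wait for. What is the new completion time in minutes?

Originally the job takes 12 minutes.
With Z inserted, Export now waits for max(Clean, Z).
New critical path: Clean→Z→Export = 1+5+11 = 17 ⇒ 17 minutes.

17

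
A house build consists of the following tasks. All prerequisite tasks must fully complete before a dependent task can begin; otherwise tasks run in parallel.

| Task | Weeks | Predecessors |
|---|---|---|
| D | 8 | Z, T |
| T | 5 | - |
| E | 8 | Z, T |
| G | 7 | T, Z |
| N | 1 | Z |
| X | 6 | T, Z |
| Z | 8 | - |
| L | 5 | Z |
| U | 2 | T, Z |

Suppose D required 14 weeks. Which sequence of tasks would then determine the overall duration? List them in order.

Critical path before the change: Z→D = 8+8 = 16 giving 16 weeks.
D lies on that path, so at 14 weeks the path becomes 22 weeks.
No other chain overtakes it, so the finish is 22 weeks.

Z, D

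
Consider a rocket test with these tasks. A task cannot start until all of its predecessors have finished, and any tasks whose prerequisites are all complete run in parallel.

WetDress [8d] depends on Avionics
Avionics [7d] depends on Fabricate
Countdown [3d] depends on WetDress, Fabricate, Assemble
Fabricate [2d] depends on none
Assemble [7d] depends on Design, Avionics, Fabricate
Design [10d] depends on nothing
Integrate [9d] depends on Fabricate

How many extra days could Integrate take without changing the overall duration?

Design→Assemble→Countdown = 10+7+3 = 20 sets the makespan at 20 days.
Longest path through Integrate: 11 days (earliest finish 11, latest finish 20).
Float = 20 − 11 = 9.

9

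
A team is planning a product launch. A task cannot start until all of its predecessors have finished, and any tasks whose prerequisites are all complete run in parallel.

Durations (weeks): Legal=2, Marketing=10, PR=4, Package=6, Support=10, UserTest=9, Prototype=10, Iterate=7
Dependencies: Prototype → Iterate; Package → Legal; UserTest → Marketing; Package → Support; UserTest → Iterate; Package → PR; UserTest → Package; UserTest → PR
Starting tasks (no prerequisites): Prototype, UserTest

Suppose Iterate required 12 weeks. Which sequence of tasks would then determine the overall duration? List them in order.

As given, the longest chain is UserTest→Package→Support = 9+6+10 = 25, so the finish is 25 weeks.
Iterate is off the critical path — its longest chain is 17 weeks, giving 8 of slack.
That remains the longest chain; total 25 weeks.

UserTest, Package, Support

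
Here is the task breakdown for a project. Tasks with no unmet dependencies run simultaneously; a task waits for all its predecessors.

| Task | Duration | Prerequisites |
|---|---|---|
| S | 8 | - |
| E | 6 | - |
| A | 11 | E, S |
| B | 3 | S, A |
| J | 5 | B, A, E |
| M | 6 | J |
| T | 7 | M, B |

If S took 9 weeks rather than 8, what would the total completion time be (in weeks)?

41

Actual critical path: S→A→B→J→M→T = 8+11+3+5+6+7 = 40 ⇒ 40 weeks.
Since S is critical, the +1 change carries straight to that chain (now 41 weeks).
That remains the longest chain; total 41 weeks.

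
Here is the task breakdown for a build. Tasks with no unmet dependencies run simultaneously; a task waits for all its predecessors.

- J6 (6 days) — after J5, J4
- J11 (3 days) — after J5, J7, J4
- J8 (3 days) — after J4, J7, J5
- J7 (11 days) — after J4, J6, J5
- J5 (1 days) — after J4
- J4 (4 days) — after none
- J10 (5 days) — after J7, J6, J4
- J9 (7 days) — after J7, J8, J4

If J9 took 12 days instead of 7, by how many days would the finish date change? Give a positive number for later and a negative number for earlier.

As given, the longest chain is J4→J5→J6→J7→J8→J9 = 4+1+6+11+3+7 = 32, so the finish is 32 days.
Since J9 is critical, the +5 change carries straight to that chain (now 37 days).
The critical path is still J4→J5→J6→J7→J8→J9; finish is now 37 days.
Change in finish: 37 − 32 = +5 days.

5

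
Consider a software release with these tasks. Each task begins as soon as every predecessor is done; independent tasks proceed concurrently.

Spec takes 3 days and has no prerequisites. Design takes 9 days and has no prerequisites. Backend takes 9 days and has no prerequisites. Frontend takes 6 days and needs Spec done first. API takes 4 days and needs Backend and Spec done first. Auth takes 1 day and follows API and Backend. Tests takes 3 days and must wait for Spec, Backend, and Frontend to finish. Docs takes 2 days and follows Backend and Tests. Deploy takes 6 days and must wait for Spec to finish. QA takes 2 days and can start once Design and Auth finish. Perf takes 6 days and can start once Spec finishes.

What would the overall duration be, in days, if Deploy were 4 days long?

16

Critical path before the change: Backend→API→Auth→QA = 9+4+1+2 = 16 giving 16 days.
The longest path through Deploy is only 9 days, so Deploy has float 7.
No other chain overtakes it, so the finish is 16 days.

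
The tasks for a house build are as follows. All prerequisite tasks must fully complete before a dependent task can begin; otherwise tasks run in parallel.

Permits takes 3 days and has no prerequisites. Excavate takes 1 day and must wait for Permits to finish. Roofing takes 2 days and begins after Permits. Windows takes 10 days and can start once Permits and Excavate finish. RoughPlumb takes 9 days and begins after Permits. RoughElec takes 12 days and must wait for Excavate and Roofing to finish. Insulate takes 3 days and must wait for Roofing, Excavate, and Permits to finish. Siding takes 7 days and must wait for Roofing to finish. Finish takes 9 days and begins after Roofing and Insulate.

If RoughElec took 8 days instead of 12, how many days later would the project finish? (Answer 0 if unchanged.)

0

Baseline: Permits→Roofing→RoughElec = 3+2+12 = 17 → 17 days.
Since RoughElec is critical, the -4 change carries straight to that chain (now 13 days).
New critical path: Permits→Roofing→Insulate→Finish = 3+2+3+9 = 17 ⇒ 17 days.
Change in finish: 17 − 17 = +0 days.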